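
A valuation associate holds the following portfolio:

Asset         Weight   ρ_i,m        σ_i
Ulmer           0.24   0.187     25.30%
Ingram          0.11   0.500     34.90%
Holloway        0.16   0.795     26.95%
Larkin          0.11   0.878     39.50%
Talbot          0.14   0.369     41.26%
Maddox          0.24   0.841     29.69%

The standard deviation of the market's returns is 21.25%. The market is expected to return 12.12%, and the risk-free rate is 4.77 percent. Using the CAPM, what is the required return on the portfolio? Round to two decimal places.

β_Ulmer = 0.187 × 25.30% / 21.25% = 0.2226
β_Ingram = 0.500 × 34.90% / 21.25% = 0.8212
β_Holloway = 0.795 × 26.95% / 21.25% = 1.0082
β_Larkin = 0.878 × 39.50% / 21.25% = 1.6320
β_Talbot = 0.369 × 41.26% / 21.25% = 0.7165
β_Maddox = 0.841 × 29.69% / 21.25% = 1.1750
β_P = Σ w_i β_i = 0.24×0.2226 + 0.11×0.8212 + 0.16×1.0082 + 0.11×1.6320 + 0.14×0.7165 + 0.24×1.1750 = 0.8669
MRP = 12.12% − 4.77% = 7.35%
E(R_P) = R_f + β_P × MRP = 4.77% + 0.8669 × 7.35% = 11.14%

11.14%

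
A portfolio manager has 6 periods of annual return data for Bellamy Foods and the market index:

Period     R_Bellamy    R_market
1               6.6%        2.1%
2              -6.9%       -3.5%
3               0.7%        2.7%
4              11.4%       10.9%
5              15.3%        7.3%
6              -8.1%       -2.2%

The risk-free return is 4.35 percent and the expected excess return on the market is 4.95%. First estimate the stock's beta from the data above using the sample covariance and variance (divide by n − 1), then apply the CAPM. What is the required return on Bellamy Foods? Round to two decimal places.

12.18%

Mean R_i = (6.6 − 6.9 + 0.7 + 11.4 + 15.3 − 8.1) / 6 = 3.1667%
Mean R_m = (2.1 − 3.5 + 2.7 + 10.9 + 7.3 − 2.2) / 6 = 2.8833%
Σ(R_i − R̄_i)(R_m − R̄_m) = 238.8867  ⇒  Cov = 238.8867 / 5 = 47.7773
Σ(R_m − R̄_m)² = 151.0083  ⇒  Var(R_m) = 151.0083 / 5 = 30.2017
β = Cov / Var(R_m) = 47.7773 / 30.2017 = 1.5819
E(R) = R_f + β × MRP = 4.35% + 1.5819 × 4.95% = 12.18%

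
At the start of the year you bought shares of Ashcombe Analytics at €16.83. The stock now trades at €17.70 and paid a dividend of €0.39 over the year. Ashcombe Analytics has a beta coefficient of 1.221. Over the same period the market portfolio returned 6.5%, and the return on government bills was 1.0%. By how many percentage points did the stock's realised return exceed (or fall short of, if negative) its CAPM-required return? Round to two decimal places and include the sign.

Realised HPR = (P1 + D1 − P0) / P0 = (17.70 + 0.39 − 16.83) / 16.83 = 1.26 / 16.83 = 7.4866%
MRP = 6.5% − 1.0% = 5.50%
CAPM required = R_f + β·MRP = 1.0% + 1.221 × 5.5% = 7.7155%
α = realised − required = 7.4866% − 7.7155% = -0.23%

-0.23%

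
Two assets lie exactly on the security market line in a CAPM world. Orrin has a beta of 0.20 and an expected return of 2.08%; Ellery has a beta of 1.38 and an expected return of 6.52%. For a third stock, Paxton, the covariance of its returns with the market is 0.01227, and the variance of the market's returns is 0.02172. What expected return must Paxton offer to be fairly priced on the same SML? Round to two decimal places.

3.45%

MRP = (6.52% − 2.08%) / (1.38 − 0.20) = 3.7627%
R_f = 2.08% − 0.20 × 3.7627% = 1.3275%
β_Paxton = Cov / Var(R_m) = 0.01227 / 0.02172 = 0.5649
E(R_Paxton) = R_f + β × MRP = 1.3275% + 0.5649 × 3.7627% = 3.45%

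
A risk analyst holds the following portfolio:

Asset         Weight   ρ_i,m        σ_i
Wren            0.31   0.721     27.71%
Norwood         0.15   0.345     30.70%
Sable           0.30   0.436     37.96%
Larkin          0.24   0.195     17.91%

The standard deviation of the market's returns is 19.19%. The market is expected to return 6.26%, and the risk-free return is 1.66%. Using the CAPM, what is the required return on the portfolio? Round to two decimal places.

β_Wren = 0.721 × 27.71% / 19.19% = 1.0411
β_Norwood = 0.345 × 30.70% / 19.19% = 0.5519
β_Sable = 0.436 × 37.96% / 19.19% = 0.8625
β_Larkin = 0.195 × 17.91% / 19.19% = 0.1820
β_P = Σ w_i β_i = 0.31×1.0411 + 0.15×0.5519 + 0.30×0.8625 + 0.24×0.1820 = 0.7080
MRP = 6.26% − 1.66% = 4.60%
E(R_P) = R_f + β_P × MRP = 1.66% + 0.7080 × 4.60% = 4.92%

4.92%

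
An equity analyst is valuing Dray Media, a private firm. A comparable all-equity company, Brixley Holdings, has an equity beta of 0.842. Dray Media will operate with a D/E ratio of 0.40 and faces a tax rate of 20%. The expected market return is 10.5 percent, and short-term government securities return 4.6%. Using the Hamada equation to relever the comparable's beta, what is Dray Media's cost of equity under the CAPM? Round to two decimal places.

β_L = β_U × [1 + (1 − t)(D/E)] = 0.842 × [1 + (1 − 0.20) × 0.40]
    = 0.842 × [1 + 0.80 × 0.40] = 0.842 × 1.3200 = 1.1114
MRP = 10.5% − 4.6% = 5.90%
E(R) = R_f + β_L × MRP = 4.6% + 1.1114 × 5.9% = 11.16%

11.16%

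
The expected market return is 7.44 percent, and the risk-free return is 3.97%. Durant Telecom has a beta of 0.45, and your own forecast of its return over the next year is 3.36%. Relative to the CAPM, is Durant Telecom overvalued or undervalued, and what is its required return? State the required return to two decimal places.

Overvalued; required return 5.53%

MRP = 7.44% − 3.97% = 3.47%
Required return = R_f + β·MRP = 3.97% + 0.45 × 3.47% = 5.53%
Forecast 3.36% < required 5.53% → the stock plots below the SML → overvalued.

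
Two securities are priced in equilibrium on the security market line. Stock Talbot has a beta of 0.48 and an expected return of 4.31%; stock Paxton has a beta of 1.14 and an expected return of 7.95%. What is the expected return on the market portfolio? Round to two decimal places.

Both satisfy E(R) = R_f + β·MRP, so the slope of the SML is
MRP = (7.95% − 4.31%) / (1.14 − 0.48) = 3.64% / 0.66 = 5.5152%
R_f = E(R_Talbot) − β_Talbot·MRP = 4.31% − 0.48 × 5.5152% = 1.6627%
E(R_m) = R_f + MRP = 1.6627% + 5.5152% = 7.18%

7.18%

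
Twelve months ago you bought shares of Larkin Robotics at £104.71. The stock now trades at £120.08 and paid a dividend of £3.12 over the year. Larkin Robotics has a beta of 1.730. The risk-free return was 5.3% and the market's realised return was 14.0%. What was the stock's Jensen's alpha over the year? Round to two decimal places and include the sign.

-2.69%

Realised HPR = (P1 + D1 − P0) / P0 = (120.08 + 3.12 − 104.71) / 104.71 = 18.49 / 104.71 = 17.6583%
MRP = 14.0% − 5.3% = 8.70%
CAPM required = R_f + β·MRP = 5.3% + 1.730 × 8.7% = 20.3510%
α = realised − required = 17.6583% − 20.3510% = -2.69%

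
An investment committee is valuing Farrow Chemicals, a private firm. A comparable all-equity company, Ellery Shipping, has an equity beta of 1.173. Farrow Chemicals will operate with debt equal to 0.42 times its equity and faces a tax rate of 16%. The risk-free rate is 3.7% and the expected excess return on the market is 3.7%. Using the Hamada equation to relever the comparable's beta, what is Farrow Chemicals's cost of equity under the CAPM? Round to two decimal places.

β_L = β_U × [1 + (1 − t)(D/E)] = 1.173 × [1 + (1 − 0.16) × 0.42]
    = 1.173 × [1 + 0.84 × 0.42] = 1.173 × 1.3528 = 1.5868
E(R) = R_f + β_L × MRP = 3.7% + 1.5868 × 3.7% = 9.57%

9.57%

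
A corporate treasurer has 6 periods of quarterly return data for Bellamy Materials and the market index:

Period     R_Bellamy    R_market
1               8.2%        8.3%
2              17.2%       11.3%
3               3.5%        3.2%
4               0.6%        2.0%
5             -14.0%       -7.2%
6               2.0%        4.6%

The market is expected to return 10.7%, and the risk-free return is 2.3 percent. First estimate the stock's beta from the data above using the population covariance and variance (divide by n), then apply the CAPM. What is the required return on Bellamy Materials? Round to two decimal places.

15.63%

Mean R_i = (8.2 + 17.2 + 3.5 + 0.6 − 14.0 + 2.0) / 6 = 2.9167%
Mean R_m = (8.3 + 11.3 + 3.2 + 2.0 − 7.2 + 4.6) / 6 = 3.7000%
Σ(R_i − R̄_i)(R_m − R̄_m) = 320.0700  ⇒  Cov = 320.0700 / 6 = 53.3450
Σ(R_m − R̄_m)² = 201.6800  ⇒  Var(R_m) = 201.6800 / 6 = 33.6133
β = Cov / Var(R_m) = 53.3450 / 33.6133 = 1.5870
MRP = 10.7% − 2.3% = 8.40%
E(R) = R_f + β × MRP = 2.3% + 1.5870 × 8.4% = 15.63%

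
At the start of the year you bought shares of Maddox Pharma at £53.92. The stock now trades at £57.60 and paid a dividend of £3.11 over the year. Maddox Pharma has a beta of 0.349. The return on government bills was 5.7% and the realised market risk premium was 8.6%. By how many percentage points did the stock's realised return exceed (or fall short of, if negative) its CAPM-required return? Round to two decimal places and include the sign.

+3.89%

Realised HPR = (P1 + D1 − P0) / P0 = (57.60 + 3.11 − 53.92) / 53.92 = 6.79 / 53.92 = 12.5927%
CAPM required = R_f + β·MRP = 5.7% + 0.349 × 8.6% = 8.7014%
α = realised − required = 12.5927% − 8.7014% = +3.89%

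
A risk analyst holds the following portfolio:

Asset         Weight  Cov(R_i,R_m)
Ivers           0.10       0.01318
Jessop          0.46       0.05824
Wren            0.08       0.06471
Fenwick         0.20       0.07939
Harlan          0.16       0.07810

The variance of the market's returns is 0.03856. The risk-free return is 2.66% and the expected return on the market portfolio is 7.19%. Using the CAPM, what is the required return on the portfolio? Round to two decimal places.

9.90%

β_Ivers = 0.01318 / 0.03856 = 0.3418
β_Jessop = 0.05824 / 0.03856 = 1.5104
β_Wren = 0.06471 / 0.03856 = 1.6782
β_Fenwick = 0.07939 / 0.03856 = 2.0589
β_Harlan = 0.07810 / 0.03856 = 2.0254
β_P = Σ w_i β_i = 0.10×0.3418 + 0.46×1.5104 + 0.08×1.6782 + 0.20×2.0589 + 0.16×2.0254 = 1.5991
MRP = 7.19% − 2.66% = 4.53%
E(R_P) = R_f + β_P × MRP = 2.66% + 1.5991 × 4.53% = 9.90%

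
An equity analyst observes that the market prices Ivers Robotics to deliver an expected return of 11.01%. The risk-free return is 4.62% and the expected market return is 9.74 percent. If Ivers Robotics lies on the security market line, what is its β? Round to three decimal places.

1.248

MRP = 9.74% − 4.62% = 5.12%
β = (E(R) − R_f) / MRP = (11.01% − 4.62%) / 5.12% = 6.39% / 5.12% = 1.248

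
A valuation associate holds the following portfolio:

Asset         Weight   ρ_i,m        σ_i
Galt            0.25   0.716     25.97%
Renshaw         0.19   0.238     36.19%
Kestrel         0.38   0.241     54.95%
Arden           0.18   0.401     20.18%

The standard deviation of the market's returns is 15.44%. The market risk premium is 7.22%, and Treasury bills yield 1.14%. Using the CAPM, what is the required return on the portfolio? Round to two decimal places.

β_Galt = 0.716 × 25.97% / 15.44% = 1.2043
β_Renshaw = 0.238 × 36.19% / 15.44% = 0.5579
β_Kestrel = 0.241 × 54.95% / 15.44% = 0.8577
β_Arden = 0.401 × 20.18% / 15.44% = 0.5241
β_P = Σ w_i β_i = 0.25×1.2043 + 0.19×0.5579 + 0.38×0.8577 + 0.18×0.5241 = 0.8273
E(R_P) = R_f + β_P × MRP = 1.14% + 0.8273 × 7.22% = 7.11%

7.11%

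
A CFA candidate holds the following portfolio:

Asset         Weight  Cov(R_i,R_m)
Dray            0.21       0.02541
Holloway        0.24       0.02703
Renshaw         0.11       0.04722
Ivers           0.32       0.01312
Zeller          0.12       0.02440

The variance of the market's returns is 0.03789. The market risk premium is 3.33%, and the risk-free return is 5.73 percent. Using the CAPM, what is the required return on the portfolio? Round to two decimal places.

7.85%

β_Dray = 0.02541 / 0.03789 = 0.6706
β_Holloway = 0.02703 / 0.03789 = 0.7134
β_Renshaw = 0.04722 / 0.03789 = 1.2462
β_Ivers = 0.01312 / 0.03789 = 0.3463
β_Zeller = 0.02440 / 0.03789 = 0.6440
β_P = Σ w_i β_i = 0.21×0.6706 + 0.24×0.7134 + 0.11×1.2462 + 0.32×0.3463 + 0.12×0.6440 = 0.6372
E(R_P) = R_f + β_P × MRP = 5.73% + 0.6372 × 3.33% = 7.85%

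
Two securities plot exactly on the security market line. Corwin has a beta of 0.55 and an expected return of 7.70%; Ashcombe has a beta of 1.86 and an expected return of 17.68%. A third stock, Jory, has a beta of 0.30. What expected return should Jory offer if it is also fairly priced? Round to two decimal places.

MRP (SML slope) = (17.68% − 7.70%) / (1.86 − 0.55) = 9.98% / 1.31 = 7.6183%
R_f (intercept) = 7.70% − 0.55 × 7.6183% = 3.5099%
E(R_Jory) = R_f + β × MRP = 3.5099% + 0.30 × 7.6183% = 5.80%

5.80%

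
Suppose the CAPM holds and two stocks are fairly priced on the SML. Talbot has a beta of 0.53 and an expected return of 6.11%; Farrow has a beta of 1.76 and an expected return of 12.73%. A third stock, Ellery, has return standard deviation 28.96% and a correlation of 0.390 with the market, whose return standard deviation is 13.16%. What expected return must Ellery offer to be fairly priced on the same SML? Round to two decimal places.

MRP = (12.73% − 6.11%) / (1.76 − 0.53) = 5.3821%
R_f = 6.11% − 0.53 × 5.3821% = 3.2575%
β_Ellery = ρ·σ_i/σ_m = 0.390 × 28.96 / 13.16 = 0.8582
E(R_Ellery) = R_f + β × MRP = 3.2575% + 0.8582 × 5.3821% = 7.88%

7.88%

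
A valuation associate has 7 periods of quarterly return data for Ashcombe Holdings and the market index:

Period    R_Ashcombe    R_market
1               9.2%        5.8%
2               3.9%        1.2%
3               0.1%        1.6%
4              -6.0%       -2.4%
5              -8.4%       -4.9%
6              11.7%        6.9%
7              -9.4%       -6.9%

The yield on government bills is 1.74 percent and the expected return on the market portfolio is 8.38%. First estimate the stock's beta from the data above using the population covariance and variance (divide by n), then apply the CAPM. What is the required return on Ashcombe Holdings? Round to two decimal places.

12.34%

Mean R_i = (9.2 + 3.9 + 0.1 − 6.0 − 8.4 + 11.7 − 9.4) / 7 = 0.1571%
Mean R_m = (5.8 + 1.2 + 1.6 − 2.4 − 4.9 + 6.9 − 6.9) / 7 = 0.1857%
Σ(R_i − R̄_i)(R_m − R̄_m) = 259.1457  ⇒  Cov = 259.1457 / 7 = 37.0208
Σ(R_m − R̄_m)² = 162.3886  ⇒  Var(R_m) = 162.3886 / 7 = 23.1984
β = Cov / Var(R_m) = 37.0208 / 23.1984 = 1.5958
MRP = 8.38% − 1.74% = 6.64%
E(R) = R_f + β × MRP = 1.74% + 1.5958 × 6.64% = 12.34%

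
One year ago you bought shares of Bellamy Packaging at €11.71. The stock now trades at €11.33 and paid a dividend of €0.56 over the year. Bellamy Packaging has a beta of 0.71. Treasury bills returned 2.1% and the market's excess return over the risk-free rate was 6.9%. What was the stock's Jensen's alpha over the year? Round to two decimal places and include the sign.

-5.46%

Realised HPR = (P1 + D1 − P0) / P0 = (11.33 + 0.56 − 11.71) / 11.71 = 0.18 / 11.71 = 1.5371%
CAPM required = R_f + β·MRP = 2.1% + 0.71 × 6.9% = 6.9990%
α = realised − required = 1.5371% − 6.9990% = -5.46%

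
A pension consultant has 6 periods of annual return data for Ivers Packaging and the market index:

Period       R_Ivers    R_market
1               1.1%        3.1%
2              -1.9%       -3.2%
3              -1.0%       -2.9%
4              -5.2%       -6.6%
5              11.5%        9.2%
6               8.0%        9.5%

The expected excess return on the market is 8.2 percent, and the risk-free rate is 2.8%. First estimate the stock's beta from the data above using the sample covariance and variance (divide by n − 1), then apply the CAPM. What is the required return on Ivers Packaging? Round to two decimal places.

10.18%

Mean R_i = (1.1 − 1.9 − 1.0 − 5.2 + 11.5 + 8.0) / 6 = 2.0833%
Mean R_m = (3.1 − 3.2 − 2.9 − 6.6 + 9.2 + 9.5) / 6 = 1.5167%
Σ(R_i − R̄_i)(R_m − R̄_m) = 209.5517  ⇒  Cov = 209.5517 / 5 = 41.9103
Σ(R_m − R̄_m)² = 232.9083  ⇒  Var(R_m) = 232.9083 / 5 = 46.5817
β = Cov / Var(R_m) = 41.9103 / 46.5817 = 0.8997
E(R) = R_f + β × MRP = 2.8% + 0.8997 × 8.2% = 10.18%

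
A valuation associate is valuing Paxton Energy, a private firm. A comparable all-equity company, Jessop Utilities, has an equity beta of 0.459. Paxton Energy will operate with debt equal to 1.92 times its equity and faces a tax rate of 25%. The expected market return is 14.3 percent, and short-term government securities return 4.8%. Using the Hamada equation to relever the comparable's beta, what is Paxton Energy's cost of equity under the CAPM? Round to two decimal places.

15.44%

β_L = β_U × [1 + (1 − t)(D/E)] = 0.459 × [1 + (1 − 0.25) × 1.92]
    = 0.459 × [1 + 0.75 × 1.92] = 0.459 × 2.4400 = 1.1200
MRP = 14.3% − 4.8% = 9.50%
E(R) = R_f + β_L × MRP = 4.8% + 1.1200 × 9.5% = 15.44%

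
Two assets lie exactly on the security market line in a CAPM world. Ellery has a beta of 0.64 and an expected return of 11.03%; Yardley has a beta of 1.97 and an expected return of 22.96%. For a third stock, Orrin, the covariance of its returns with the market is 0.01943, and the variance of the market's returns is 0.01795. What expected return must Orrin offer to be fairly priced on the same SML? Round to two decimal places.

MRP = (22.96% − 11.03%) / (1.97 − 0.64) = 8.9699%
R_f = 11.03% − 0.64 × 8.9699% = 5.2893%
β_Orrin = Cov / Var(R_m) = 0.01943 / 0.01795 = 1.0825
E(R_Orrin) = R_f + β × MRP = 5.2893% + 1.0825 × 8.9699% = 15.00%

15.00%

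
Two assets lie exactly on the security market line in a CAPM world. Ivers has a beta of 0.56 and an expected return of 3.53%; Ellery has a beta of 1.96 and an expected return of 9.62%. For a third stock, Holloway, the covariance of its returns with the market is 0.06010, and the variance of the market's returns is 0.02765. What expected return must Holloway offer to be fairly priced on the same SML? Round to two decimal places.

10.55%

MRP = (9.62% − 3.53%) / (1.96 − 0.56) = 4.3500%
R_f = 3.53% − 0.56 × 4.3500% = 1.0940%
β_Holloway = Cov / Var(R_m) = 0.06010 / 0.02765 = 2.1736
E(R_Holloway) = R_f + β × MRP = 1.0940% + 2.1736 × 4.3500% = 10.55%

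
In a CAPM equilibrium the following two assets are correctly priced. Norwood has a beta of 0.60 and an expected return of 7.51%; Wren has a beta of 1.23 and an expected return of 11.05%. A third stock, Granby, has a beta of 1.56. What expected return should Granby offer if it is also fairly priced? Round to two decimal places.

12.90%

MRP (SML slope) = (11.05% − 7.51%) / (1.23 − 0.60) = 3.54% / 0.63 = 5.6190%
R_f (intercept) = 7.51% − 0.60 × 5.6190% = 4.1386%
E(R_Granby) = R_f + β × MRP = 4.1386% + 1.56 × 5.6190% = 12.90%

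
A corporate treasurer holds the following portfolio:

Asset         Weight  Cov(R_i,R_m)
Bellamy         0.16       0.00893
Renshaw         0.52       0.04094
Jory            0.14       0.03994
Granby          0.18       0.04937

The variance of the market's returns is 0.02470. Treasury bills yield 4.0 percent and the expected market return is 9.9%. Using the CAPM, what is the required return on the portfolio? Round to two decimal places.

β_Bellamy = 0.00893 / 0.02470 = 0.3615
β_Renshaw = 0.04094 / 0.02470 = 1.6575
β_Jory = 0.03994 / 0.02470 = 1.6170
β_Granby = 0.04937 / 0.02470 = 1.9988
β_P = Σ w_i β_i = 0.16×0.3615 + 0.52×1.6575 + 0.14×1.6170 + 0.18×1.9988 = 1.5059
MRP = 9.9% − 4.0% = 5.90%
E(R_P) = R_f + β_P × MRP = 4.0% + 1.5059 × 5.9% = 12.88%

12.88%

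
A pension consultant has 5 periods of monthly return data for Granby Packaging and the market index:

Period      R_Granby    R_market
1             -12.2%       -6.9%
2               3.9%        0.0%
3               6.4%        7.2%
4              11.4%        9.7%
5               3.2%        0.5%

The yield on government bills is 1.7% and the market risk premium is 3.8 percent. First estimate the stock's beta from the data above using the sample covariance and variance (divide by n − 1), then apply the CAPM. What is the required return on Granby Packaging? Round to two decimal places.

6.47%

Mean R_i = (-12.2 + 3.9 + 6.4 + 11.4 + 3.2) / 5 = 2.5400%
Mean R_m = (-6.9 + 0.0 + 7.2 + 9.7 + 0.5) / 5 = 2.1000%
Σ(R_i − R̄_i)(R_m − R̄_m) = 215.7700  ⇒  Cov = 215.7700 / 4 = 53.9425
Σ(R_m − R̄_m)² = 171.7400  ⇒  Var(R_m) = 171.7400 / 4 = 42.9350
β = Cov / Var(R_m) = 53.9425 / 42.9350 = 1.2564
E(R) = R_f + β × MRP = 1.7% + 1.2564 × 3.8% = 6.47%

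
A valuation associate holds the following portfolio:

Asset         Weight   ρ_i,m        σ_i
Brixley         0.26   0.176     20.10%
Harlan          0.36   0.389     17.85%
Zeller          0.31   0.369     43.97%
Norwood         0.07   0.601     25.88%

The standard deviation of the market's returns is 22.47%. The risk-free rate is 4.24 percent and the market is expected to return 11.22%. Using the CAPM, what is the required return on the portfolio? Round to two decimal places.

β_Brixley = 0.176 × 20.10% / 22.47% = 0.1574
β_Harlan = 0.389 × 17.85% / 22.47% = 0.3090
β_Zeller = 0.369 × 43.97% / 22.47% = 0.7221
β_Norwood = 0.601 × 25.88% / 22.47% = 0.6922
β_P = Σ w_i β_i = 0.26×0.1574 + 0.36×0.3090 + 0.31×0.7221 + 0.07×0.6922 = 0.4245
MRP = 11.22% − 4.24% = 6.98%
E(R_P) = R_f + β_P × MRP = 4.24% + 0.4245 × 6.98% = 7.20%

7.20%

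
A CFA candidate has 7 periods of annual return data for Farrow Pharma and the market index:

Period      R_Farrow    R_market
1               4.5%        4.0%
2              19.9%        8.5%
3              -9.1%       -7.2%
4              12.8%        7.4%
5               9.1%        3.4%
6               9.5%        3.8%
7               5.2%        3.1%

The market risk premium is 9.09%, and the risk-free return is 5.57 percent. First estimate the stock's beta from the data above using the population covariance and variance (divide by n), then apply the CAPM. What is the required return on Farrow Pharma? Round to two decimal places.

Mean R_i = (4.5 + 19.9 − 9.1 + 12.8 + 9.1 + 9.5 + 5.2) / 7 = 7.4143%
Mean R_m = (4.0 + 8.5 − 7.2 + 7.4 + 3.4 + 3.8 + 3.1) / 7 = 3.2857%
Σ(R_i − R̄_i)(R_m − R̄_m) = 260.0214  ⇒  Cov = 260.0214 / 7 = 37.1459
Σ(R_m − R̄_m)² = 154.8886  ⇒  Var(R_m) = 154.8886 / 7 = 22.1269
β = Cov / Var(R_m) = 37.1459 / 22.1269 = 1.6788
E(R) = R_f + β × MRP = 5.57% + 1.6788 × 9.09% = 20.83%

20.83%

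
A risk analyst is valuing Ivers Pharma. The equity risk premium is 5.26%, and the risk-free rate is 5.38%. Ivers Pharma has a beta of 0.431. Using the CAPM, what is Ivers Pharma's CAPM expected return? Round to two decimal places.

E(R) = R_f + β × MRP = 5.38% + 0.431 × 5.26% = 7.65%

7.65%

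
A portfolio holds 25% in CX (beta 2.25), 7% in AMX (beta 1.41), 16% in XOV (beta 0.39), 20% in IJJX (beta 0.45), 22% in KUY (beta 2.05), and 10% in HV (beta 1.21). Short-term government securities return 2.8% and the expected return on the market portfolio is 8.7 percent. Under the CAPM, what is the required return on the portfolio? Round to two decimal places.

β_P = Σ w_i β_i = 0.25×2.25 + 0.07×1.41 + 0.16×0.39 + 0.20×0.45 + 0.22×2.05 + 0.10×1.21 = 1.3856
MRP = 8.7% − 2.8% = 5.90%
E(R_P) = R_f + β_P × MRP = 2.8% + 1.3856 × 5.9% = 10.98%

10.98%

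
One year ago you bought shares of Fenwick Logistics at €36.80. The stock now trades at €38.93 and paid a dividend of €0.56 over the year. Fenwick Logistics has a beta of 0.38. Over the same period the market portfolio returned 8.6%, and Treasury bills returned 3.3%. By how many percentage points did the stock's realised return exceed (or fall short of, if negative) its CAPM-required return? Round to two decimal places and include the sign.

Realised HPR = (P1 + D1 − P0) / P0 = (38.93 + 0.56 − 36.80) / 36.80 = 2.69 / 36.80 = 7.3098%
MRP = 8.6% − 3.3% = 5.30%
CAPM required = R_f + β·MRP = 3.3% + 0.38 × 5.3% = 5.3140%
α = realised − required = 7.3098% − 5.3140% = +2.00%

+2.00%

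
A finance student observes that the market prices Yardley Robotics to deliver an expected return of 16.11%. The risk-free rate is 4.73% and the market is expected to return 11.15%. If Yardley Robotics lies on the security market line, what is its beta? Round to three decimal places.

MRP = 11.15% − 4.73% = 6.42%
β = (E(R) − R_f) / MRP = (16.11% − 4.73%) / 6.42% = 11.38% / 6.42% = 1.773

1.773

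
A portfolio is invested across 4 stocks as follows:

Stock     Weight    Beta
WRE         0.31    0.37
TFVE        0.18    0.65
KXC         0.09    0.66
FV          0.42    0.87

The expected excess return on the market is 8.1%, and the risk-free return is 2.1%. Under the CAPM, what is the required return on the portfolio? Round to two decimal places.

β_P = Σ w_i β_i = 0.31×0.37 + 0.18×0.65 + 0.09×0.66 + 0.42×0.87 = 0.6565
E(R_P) = R_f + β_P × MRP = 2.1% + 0.6565 × 8.1% = 7.42%

7.42%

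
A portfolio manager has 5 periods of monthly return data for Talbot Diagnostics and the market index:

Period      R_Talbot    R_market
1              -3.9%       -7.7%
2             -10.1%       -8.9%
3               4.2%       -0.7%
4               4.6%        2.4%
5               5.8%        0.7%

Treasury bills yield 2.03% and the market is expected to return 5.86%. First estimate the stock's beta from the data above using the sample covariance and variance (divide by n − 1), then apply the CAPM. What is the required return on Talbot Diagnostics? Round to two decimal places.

6.91%

Mean R_i = (-3.9 − 10.1 + 4.2 + 4.6 + 5.8) / 5 = 0.1200%
Mean R_m = (-7.7 − 8.9 − 0.7 + 2.4 + 0.7) / 5 = -2.8400%
Σ(R_i − R̄_i)(R_m − R̄_m) = 133.7840  ⇒  Cov = 133.7840 / 4 = 33.4460
Σ(R_m − R̄_m)² = 104.9120  ⇒  Var(R_m) = 104.9120 / 4 = 26.2280
β = Cov / Var(R_m) = 33.4460 / 26.2280 = 1.2752
MRP = 5.86% − 2.03% = 3.83%
E(R) = R_f + β × MRP = 2.03% + 1.2752 × 3.83% = 6.91%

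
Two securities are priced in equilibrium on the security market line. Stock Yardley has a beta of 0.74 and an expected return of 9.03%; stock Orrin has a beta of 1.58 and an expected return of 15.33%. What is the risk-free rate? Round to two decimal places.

3.48%

Both satisfy E(R) = R_f + β·MRP, so the slope of the SML is
MRP = (15.33% − 9.03%) / (1.58 − 0.74) = 6.30% / 0.84 = 7.5000%
R_f = E(R_Yardley) − β_Yardley·MRP = 9.03% − 0.74 × 7.5000% = 3.4800%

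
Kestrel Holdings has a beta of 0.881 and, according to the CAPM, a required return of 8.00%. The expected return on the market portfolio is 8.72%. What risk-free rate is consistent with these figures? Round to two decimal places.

2.67%

E(R) = R_f + β(E(R_m) − R_f) = R_f(1 − β) + β·E(R_m)
8.00% = R_f × (1 − 0.881) + 0.881 × 8.72%
8.00% = R_f × 0.119 + 7.68232%
R_f = (8.00% − 7.68232%) / 0.119 = 2.67%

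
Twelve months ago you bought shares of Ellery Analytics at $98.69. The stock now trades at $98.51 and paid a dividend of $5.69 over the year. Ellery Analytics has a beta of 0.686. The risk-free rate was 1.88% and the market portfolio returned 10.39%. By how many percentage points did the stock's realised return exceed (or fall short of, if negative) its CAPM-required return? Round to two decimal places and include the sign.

Realised HPR = (P1 + D1 − P0) / P0 = (98.51 + 5.69 − 98.69) / 98.69 = 5.51 / 98.69 = 5.5831%
MRP = 10.39% − 1.88% = 8.51%
CAPM required = R_f + β·MRP = 1.88% + 0.686 × 8.51% = 7.71786%
α = realised − required = 5.5831% − 7.71786% = -2.13%

-2.13%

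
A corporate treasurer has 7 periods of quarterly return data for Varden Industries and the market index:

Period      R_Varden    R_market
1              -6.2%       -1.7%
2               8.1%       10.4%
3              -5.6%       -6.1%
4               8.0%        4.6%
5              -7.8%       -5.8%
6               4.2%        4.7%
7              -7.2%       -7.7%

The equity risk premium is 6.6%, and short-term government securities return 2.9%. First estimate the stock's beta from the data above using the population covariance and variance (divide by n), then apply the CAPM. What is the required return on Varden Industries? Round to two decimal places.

9.51%

Mean R_i = (-6.2 + 8.1 − 5.6 + 8.0 − 7.8 + 4.2 − 7.2) / 7 = -0.9286%
Mean R_m = (-1.7 + 10.4 − 6.1 + 4.6 − 5.8 + 4.7 − 7.7) / 7 = -0.2286%
Σ(R_i − R̄_i)(R_m − R̄_m) = 284.6743  ⇒  Cov = 284.6743 / 7 = 40.6678
Σ(R_m − R̄_m)² = 284.0743  ⇒  Var(R_m) = 284.0743 / 7 = 40.5820
β = Cov / Var(R_m) = 40.6678 / 40.5820 = 1.0021
E(R) = R_f + β × MRP = 2.9% + 1.0021 × 6.6% = 9.51%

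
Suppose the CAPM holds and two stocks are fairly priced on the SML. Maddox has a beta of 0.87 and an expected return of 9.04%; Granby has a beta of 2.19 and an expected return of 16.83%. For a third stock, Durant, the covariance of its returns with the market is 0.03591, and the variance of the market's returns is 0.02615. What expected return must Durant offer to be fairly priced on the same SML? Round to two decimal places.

12.01%

MRP = (16.83% − 9.04%) / (2.19 − 0.87) = 5.9015%
R_f = 9.04% − 0.87 × 5.9015% = 3.9057%
β_Durant = Cov / Var(R_m) = 0.03591 / 0.02615 = 1.3732
E(R_Durant) = R_f + β × MRP = 3.9057% + 1.3732 × 5.9015% = 12.01%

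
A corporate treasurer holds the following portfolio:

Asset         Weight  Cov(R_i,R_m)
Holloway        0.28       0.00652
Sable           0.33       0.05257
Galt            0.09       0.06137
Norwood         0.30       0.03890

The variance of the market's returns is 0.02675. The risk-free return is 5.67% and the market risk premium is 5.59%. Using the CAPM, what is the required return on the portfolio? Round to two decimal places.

13.27%

β_Holloway = 0.00652 / 0.02675 = 0.2437
β_Sable = 0.05257 / 0.02675 = 1.9652
β_Galt = 0.06137 / 0.02675 = 2.2942
β_Norwood = 0.03890 / 0.02675 = 1.4542
β_P = Σ w_i β_i = 0.28×0.2437 + 0.33×1.9652 + 0.09×2.2942 + 0.30×1.4542 = 1.3595
E(R_P) = R_f + β_P × MRP = 5.67% + 1.3595 × 5.59% = 13.27%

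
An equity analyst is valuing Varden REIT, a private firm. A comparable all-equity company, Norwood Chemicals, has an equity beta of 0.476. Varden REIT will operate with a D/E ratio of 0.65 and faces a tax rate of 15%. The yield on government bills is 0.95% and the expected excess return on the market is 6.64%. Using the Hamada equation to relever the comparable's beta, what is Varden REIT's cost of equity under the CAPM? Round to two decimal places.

5.86%

β_L = β_U × [1 + (1 − t)(D/E)] = 0.476 × [1 + (1 − 0.15) × 0.65]
    = 0.476 × [1 + 0.85 × 0.65] = 0.476 × 1.5525 = 0.7390
E(R) = R_f + β_L × MRP = 0.95% + 0.7390 × 6.64% = 5.86%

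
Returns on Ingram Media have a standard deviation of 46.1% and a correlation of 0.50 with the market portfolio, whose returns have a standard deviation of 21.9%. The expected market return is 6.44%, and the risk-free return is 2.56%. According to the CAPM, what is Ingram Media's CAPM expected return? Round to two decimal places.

β = ρ × σ_i / σ_m = 0.50 × 46.1% / 21.9% = 1.0525
MRP = 6.44% − 2.56% = 3.88%
E(R) = 2.56% + 1.0525 × 3.88% = 6.64%

6.64%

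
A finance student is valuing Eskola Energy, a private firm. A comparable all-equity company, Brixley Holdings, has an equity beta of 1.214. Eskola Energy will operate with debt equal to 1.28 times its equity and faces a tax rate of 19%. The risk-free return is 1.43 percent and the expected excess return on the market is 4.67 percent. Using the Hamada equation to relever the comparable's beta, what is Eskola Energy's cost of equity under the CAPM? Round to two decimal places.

12.98%

β_L = β_U × [1 + (1 − t)(D/E)] = 1.214 × [1 + (1 − 0.19) × 1.28]
    = 1.214 × [1 + 0.81 × 1.28] = 1.214 × 2.0368 = 2.4727
E(R) = R_f + β_L × MRP = 1.43% + 2.4727 × 4.67% = 12.98%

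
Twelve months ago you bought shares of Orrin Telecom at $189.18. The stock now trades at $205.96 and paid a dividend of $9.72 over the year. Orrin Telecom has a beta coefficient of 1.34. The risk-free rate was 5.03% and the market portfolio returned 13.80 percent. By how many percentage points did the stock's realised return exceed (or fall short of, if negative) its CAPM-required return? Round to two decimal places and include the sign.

-2.77%

Realised HPR = (P1 + D1 − P0) / P0 = (205.96 + 9.72 − 189.18) / 189.18 = 26.50 / 189.18 = 14.0078%
MRP = 13.80% − 5.03% = 8.77%
CAPM required = R_f + β·MRP = 5.03% + 1.34 × 8.77% = 16.7818%
α = realised − required = 14.0078% − 16.7818% = -2.77%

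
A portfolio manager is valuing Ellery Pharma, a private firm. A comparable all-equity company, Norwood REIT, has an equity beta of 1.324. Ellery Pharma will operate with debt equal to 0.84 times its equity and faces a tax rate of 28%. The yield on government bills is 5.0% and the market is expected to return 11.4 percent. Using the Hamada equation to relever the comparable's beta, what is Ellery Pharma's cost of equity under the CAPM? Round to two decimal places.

18.60%

β_L = β_U × [1 + (1 − t)(D/E)] = 1.324 × [1 + (1 − 0.28) × 0.84]
    = 1.324 × [1 + 0.72 × 0.84] = 1.324 × 1.6048 = 2.1248
MRP = 11.4% − 5.0% = 6.40%
E(R) = R_f + β_L × MRP = 5.0% + 2.1248 × 6.4% = 18.60%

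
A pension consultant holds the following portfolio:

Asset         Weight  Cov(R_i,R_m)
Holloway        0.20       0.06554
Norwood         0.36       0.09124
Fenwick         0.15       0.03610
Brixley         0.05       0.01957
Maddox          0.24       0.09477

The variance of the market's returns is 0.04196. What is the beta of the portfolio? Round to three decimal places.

1.790

β_Holloway = 0.06554 / 0.04196 = 1.5620
β_Norwood = 0.09124 / 0.04196 = 2.1745
β_Fenwick = 0.03610 / 0.04196 = 0.8603
β_Brixley = 0.01957 / 0.04196 = 0.4664
β_Maddox = 0.09477 / 0.04196 = 2.2586
β_P = Σ w_i β_i = 0.20×1.5620 + 0.36×2.1745 + 0.15×0.8603 + 0.05×0.4664 + 0.24×2.2586 = 1.7896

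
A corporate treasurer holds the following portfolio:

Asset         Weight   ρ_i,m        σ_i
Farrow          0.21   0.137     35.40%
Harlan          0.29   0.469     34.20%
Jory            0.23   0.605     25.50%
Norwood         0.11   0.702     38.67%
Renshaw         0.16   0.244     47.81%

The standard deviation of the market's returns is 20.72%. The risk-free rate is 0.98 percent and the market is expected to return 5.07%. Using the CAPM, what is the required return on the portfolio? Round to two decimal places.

3.76%

β_Farrow = 0.137 × 35.40% / 20.72% = 0.2341
β_Harlan = 0.469 × 34.20% / 20.72% = 0.7741
β_Jory = 0.605 × 25.50% / 20.72% = 0.7446
β_Norwood = 0.702 × 38.67% / 20.72% = 1.3102
β_Renshaw = 0.244 × 47.81% / 20.72% = 0.5630
β_P = Σ w_i β_i = 0.21×0.2341 + 0.29×0.7741 + 0.23×0.7446 + 0.11×1.3102 + 0.16×0.5630 = 0.6791
MRP = 5.07% − 0.98% = 4.09%
E(R_P) = R_f + β_P × MRP = 0.98% + 0.6791 × 4.09% = 3.76%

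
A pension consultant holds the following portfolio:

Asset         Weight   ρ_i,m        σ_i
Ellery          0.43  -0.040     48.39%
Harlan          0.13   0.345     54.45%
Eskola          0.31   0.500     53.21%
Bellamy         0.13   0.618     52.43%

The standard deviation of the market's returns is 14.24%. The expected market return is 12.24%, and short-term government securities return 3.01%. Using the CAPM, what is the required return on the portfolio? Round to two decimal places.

β_Ellery = -0.040 × 48.39% / 14.24% = -0.1359
β_Harlan = 0.345 × 54.45% / 14.24% = 1.3192
β_Eskola = 0.500 × 53.21% / 14.24% = 1.8683
β_Bellamy = 0.618 × 52.43% / 14.24% = 2.2754
β_P = Σ w_i β_i = 0.43×-0.1359 + 0.13×1.3192 + 0.31×1.8683 + 0.13×2.2754 = 0.9880
MRP = 12.24% − 3.01% = 9.23%
E(R_P) = R_f + β_P × MRP = 3.01% + 0.9880 × 9.23% = 12.13%

12.13%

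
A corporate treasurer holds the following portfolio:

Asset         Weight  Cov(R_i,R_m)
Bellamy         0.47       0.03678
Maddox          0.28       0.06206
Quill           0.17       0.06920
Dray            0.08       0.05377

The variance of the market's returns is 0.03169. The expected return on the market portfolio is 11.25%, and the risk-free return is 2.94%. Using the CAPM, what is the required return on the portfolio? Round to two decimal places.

β_Bellamy = 0.03678 / 0.03169 = 1.1606
β_Maddox = 0.06206 / 0.03169 = 1.9583
β_Quill = 0.06920 / 0.03169 = 2.1837
β_Dray = 0.05377 / 0.03169 = 1.6967
β_P = Σ w_i β_i = 0.47×1.1606 + 0.28×1.9583 + 0.17×2.1837 + 0.08×1.6967 = 1.6008
MRP = 11.25% − 2.94% = 8.31%
E(R_P) = R_f + β_P × MRP = 2.94% + 1.6008 × 8.31% = 16.24%

16.24%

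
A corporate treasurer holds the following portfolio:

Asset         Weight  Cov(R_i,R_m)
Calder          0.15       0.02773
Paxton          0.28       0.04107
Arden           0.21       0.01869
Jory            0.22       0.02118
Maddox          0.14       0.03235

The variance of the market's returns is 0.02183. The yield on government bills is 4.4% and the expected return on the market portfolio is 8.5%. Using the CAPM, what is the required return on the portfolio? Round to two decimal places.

9.80%

β_Calder = 0.02773 / 0.02183 = 1.2703
β_Paxton = 0.04107 / 0.02183 = 1.8814
β_Arden = 0.01869 / 0.02183 = 0.8562
β_Jory = 0.02118 / 0.02183 = 0.9702
β_Maddox = 0.03235 / 0.02183 = 1.4819
β_P = Σ w_i β_i = 0.15×1.2703 + 0.28×1.8814 + 0.21×0.8562 + 0.22×0.9702 + 0.14×1.4819 = 1.3180
MRP = 8.5% − 4.4% = 4.10%
E(R_P) = R_f + β_P × MRP = 4.4% + 1.3180 × 4.1% = 9.80%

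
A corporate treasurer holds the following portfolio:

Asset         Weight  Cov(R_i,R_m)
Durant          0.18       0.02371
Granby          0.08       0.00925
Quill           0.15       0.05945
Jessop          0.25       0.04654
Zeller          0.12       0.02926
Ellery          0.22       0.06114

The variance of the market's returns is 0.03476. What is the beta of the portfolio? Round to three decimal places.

β_Durant = 0.02371 / 0.03476 = 0.6821
β_Granby = 0.00925 / 0.03476 = 0.2661
β_Quill = 0.05945 / 0.03476 = 1.7103
β_Jessop = 0.04654 / 0.03476 = 1.3389
β_Zeller = 0.02926 / 0.03476 = 0.8418
β_Ellery = 0.06114 / 0.03476 = 1.7589
β_P = Σ w_i β_i = 0.18×0.6821 + 0.08×0.2661 + 0.15×1.7103 + 0.25×1.3389 + 0.12×0.8418 + 0.22×1.7589 = 1.2233

1.223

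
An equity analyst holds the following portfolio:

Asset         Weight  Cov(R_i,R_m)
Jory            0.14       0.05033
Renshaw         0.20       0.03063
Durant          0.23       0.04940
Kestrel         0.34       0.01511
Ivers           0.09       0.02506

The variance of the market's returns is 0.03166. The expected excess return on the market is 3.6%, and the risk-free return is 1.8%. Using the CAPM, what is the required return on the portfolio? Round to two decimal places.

5.43%

β_Jory = 0.05033 / 0.03166 = 1.5897
β_Renshaw = 0.03063 / 0.03166 = 0.9675
β_Durant = 0.04940 / 0.03166 = 1.5603
β_Kestrel = 0.01511 / 0.03166 = 0.4773
β_Ivers = 0.02506 / 0.03166 = 0.7915
β_P = Σ w_i β_i = 0.14×1.5897 + 0.20×0.9675 + 0.23×1.5603 + 0.34×0.4773 + 0.09×0.7915 = 1.0084
E(R_P) = R_f + β_P × MRP = 1.8% + 1.0084 × 3.6% = 5.43%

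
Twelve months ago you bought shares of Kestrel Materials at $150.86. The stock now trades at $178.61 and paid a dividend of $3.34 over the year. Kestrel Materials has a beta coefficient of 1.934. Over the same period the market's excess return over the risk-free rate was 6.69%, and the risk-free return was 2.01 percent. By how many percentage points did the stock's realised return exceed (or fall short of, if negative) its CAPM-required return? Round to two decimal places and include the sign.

Realised HPR = (P1 + D1 − P0) / P0 = (178.61 + 3.34 − 150.86) / 150.86 = 31.09 / 150.86 = 20.6085%
CAPM required = R_f + β·MRP = 2.01% + 1.934 × 6.69% = 14.94846%
α = realised − required = 20.6085% − 14.94846% = +5.66%

+5.66%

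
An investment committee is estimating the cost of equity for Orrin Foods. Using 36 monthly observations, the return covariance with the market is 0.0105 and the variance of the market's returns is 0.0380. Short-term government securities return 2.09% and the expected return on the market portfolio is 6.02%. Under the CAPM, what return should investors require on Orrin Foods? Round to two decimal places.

3.18%

β = Cov(R_i, R_m) / Var(R_m) = 0.0105 / 0.0380 = 0.2763
MRP = 6.02% − 2.09% = 3.93%
E(R) = R_f + β × MRP = 2.09% + 0.2763 × 3.93% = 3.18%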